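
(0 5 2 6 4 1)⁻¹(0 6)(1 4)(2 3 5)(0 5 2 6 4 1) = (0 1)(2 6 3)(4 5)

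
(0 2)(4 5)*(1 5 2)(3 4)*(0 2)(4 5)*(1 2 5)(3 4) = (0 2 5 4)(1 3)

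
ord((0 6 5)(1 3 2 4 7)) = 15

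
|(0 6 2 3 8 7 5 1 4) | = 9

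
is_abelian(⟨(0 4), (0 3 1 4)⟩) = no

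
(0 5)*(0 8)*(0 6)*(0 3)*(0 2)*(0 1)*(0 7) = (0 5 8 6 3 2 1 7)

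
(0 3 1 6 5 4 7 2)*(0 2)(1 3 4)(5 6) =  (0 4 7)(1 5)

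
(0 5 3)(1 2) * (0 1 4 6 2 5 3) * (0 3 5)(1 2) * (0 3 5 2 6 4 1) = (0 2 1 3 6)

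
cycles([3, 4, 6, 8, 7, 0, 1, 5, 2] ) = (0 3 8 2 6 1 4 7 5)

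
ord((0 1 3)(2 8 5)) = 3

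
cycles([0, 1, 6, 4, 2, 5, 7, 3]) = (2 6 7 3 4)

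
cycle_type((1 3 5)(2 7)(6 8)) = 2^2.3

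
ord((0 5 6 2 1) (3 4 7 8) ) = 20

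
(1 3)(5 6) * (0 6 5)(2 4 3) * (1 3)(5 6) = (0 5 6)(1 2 4)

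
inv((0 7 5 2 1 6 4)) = (0 4 6 1 2 5 7)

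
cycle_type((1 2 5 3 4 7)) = 6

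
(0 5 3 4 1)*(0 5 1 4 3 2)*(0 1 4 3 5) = (0 4 3 5 2 1)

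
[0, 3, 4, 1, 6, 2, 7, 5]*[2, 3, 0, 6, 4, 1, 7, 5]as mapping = [0→2, 1→6, 2→4, 3→3, 4→7, 5→0, 6→5, 7→1]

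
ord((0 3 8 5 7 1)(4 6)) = 6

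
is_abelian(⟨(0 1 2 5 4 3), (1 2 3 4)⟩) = no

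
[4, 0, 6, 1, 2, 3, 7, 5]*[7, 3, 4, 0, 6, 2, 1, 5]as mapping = [0→6, 1→7, 2→1, 3→3, 4→4, 5→0, 6→5, 7→2]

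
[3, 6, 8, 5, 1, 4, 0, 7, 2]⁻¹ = [6, 4, 8, 0, 5, 3, 1, 7, 2]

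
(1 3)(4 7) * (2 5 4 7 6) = (1 3)(2 5 4 6)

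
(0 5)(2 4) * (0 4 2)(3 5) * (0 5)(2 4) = (0 3)(2 4 5)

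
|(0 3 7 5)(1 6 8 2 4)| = 20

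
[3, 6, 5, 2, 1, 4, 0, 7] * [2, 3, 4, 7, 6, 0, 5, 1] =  [7, 5, 0, 4, 3, 6, 2, 1]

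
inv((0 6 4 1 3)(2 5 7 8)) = (0 3 1 4 6)(2 8 7 5)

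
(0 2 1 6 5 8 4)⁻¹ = (0 4 8 5 6 1 2)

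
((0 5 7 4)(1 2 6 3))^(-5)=(0 4 7 5)(1 3 6 2)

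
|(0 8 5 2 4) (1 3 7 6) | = 20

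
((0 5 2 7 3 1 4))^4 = (0 3 5 1 2 4 7)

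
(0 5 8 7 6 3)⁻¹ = (0 3 6 7 8 5)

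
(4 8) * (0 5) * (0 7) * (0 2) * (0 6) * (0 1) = (0 5 7 2 6 1)(4 8)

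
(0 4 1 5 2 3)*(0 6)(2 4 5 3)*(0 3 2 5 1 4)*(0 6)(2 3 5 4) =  (0 1 3)(2 4)(5 6)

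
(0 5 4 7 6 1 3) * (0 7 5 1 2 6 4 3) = (0 1) (2 6) (3 7 4 5) 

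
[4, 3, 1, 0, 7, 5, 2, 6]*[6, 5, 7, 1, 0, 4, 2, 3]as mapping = [0→0, 1→1, 2→5, 3→6, 4→3, 5→4, 6→7, 7→2]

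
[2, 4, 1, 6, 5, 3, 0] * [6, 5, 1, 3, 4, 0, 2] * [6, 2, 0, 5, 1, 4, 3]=[2, 1, 4, 0, 6, 5, 3]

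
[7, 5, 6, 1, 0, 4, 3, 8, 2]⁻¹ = [4, 3, 8, 6, 5, 1, 2, 0, 7]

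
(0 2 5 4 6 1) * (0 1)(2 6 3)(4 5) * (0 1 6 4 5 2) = (0 4 3)(1 6)(2 5)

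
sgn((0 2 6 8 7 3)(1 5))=1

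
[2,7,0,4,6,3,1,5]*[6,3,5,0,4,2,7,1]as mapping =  [0→5,1→1,2→6,3→4,4→7,5→0,6→3,7→2]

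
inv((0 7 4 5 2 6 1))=(0 1 6 2 5 4 7)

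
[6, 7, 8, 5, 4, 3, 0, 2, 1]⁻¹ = [6, 8, 7, 5, 4, 3, 0, 1, 2]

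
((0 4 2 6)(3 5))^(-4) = ()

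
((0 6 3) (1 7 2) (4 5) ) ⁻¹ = (0 3 6) (1 2 7) (4 5) 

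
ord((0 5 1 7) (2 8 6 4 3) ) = 20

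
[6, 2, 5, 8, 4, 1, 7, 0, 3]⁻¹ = [7, 5, 1, 8, 4, 2, 0, 6, 3]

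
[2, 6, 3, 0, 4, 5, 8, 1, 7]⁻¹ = [3, 7, 0, 2, 4, 5, 1, 8, 6]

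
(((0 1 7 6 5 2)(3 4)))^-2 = (0 5 7)(1 2 6)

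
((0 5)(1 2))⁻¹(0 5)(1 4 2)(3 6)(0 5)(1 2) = (0 5)(1 2 4)(3 6)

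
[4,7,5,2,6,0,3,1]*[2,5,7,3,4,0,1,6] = [4,6,0,7,1,2,3,5]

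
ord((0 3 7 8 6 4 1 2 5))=9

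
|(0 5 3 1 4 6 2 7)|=8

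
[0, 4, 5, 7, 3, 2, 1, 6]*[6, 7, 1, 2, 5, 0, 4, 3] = [6, 5, 0, 3, 2, 1, 7, 4]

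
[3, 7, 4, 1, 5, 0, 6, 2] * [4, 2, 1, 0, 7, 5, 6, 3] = [0, 3, 7, 2, 5, 4, 6, 1]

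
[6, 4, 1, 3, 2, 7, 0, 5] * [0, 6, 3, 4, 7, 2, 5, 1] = [5, 7, 6, 4, 3, 1, 0, 2]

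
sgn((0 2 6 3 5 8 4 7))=-1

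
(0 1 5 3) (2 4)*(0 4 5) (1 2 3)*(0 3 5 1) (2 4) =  (0 4 5) (1 3 2) 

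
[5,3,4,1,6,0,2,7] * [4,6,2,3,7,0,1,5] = [0,3,7,6,1,4,2,5]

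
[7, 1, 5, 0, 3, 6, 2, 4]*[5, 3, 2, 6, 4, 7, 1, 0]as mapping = [0→0, 1→3, 2→7, 3→5, 4→6, 5→1, 6→2, 7→4]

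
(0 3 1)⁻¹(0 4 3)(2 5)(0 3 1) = (1 3 4)(2 5)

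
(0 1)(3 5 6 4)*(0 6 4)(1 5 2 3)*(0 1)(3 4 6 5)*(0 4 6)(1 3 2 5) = (0 2 6 3 5)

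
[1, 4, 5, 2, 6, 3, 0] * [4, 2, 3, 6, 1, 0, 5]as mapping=[0→2, 1→1, 2→0, 3→3, 4→5, 5→6, 6→4]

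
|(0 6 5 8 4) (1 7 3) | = 15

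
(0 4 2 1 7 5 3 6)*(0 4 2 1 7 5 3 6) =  (0 2 7 3)(1 5 6 4)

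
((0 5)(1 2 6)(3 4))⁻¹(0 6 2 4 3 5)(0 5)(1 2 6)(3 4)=(0 5 1 6 3 4)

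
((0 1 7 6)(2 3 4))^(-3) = (0 1 7 6)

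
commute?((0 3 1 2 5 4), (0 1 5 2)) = no:(0 3 1 2 5 4) * (0 1 5 2) = (0 3 5 4 1), (0 1 5 2) * (0 3 1 2 5 4) = (0 2 3 1 4)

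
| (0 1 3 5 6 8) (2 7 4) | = 6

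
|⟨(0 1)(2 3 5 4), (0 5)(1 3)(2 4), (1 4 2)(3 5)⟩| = 720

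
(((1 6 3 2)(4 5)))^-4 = ()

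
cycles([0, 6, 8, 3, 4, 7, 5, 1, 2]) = (1 6 5 7)(2 8)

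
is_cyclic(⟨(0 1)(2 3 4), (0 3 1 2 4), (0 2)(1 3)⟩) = no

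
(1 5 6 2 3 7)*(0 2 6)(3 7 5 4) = (0 2 7 1 4 3 5)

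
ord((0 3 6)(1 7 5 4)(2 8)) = 12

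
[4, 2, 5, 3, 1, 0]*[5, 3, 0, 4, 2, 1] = [2, 0, 1, 4, 3, 5]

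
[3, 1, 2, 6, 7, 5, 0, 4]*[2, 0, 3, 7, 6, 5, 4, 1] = [7, 0, 3, 4, 1, 5, 2, 6]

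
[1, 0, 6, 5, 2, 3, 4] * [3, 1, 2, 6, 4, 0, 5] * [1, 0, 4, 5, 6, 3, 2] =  [0, 5, 3, 1, 4, 2, 6]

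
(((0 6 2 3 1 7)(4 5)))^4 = (0 1 2)(3 6 7)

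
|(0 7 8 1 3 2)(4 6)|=6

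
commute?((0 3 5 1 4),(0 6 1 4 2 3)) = no:(0 3 5 1 4)*(0 6 1 4 2 3) = (1 2 3 5 4 6),(0 6 1 4 2 3)*(0 3 5 1 4) = (0 6 4 2 5 1)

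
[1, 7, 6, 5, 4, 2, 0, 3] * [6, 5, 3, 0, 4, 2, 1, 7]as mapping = [0→5, 1→7, 2→1, 3→2, 4→4, 5→3, 6→6, 7→0]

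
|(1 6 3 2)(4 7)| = 4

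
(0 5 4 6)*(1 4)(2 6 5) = (0 2 6)(1 4 5)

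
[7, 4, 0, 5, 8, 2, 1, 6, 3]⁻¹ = [2, 6, 5, 8, 1, 3, 7, 0, 4]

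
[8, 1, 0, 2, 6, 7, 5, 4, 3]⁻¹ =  [2, 1, 3, 8, 7, 6, 4, 5, 0]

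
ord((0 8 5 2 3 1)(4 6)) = 6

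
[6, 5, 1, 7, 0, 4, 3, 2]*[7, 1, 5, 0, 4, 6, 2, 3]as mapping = [0→2, 1→6, 2→1, 3→3, 4→7, 5→4, 6→0, 7→5]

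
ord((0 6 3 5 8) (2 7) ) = 10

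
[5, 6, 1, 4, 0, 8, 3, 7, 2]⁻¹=[4, 2, 8, 6, 3, 0, 1, 7, 5]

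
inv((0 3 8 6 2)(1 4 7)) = (0 2 6 8 3)(1 7 4)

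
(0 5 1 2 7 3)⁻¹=(0 3 7 2 1 5)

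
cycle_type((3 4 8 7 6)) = 5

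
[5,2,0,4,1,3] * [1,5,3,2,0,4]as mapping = [0→4,1→3,2→1,3→0,4→5,5→2]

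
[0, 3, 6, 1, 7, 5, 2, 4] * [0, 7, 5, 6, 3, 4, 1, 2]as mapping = [0→0, 1→6, 2→1, 3→7, 4→2, 5→4, 6→5, 7→3]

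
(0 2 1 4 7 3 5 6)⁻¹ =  (0 6 5 3 7 4 1 2)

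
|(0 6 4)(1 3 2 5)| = 12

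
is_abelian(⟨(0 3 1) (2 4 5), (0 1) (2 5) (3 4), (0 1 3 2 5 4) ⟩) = no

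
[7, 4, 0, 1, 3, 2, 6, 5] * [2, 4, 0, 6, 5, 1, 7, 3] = [3, 5, 2, 4, 6, 0, 7, 1]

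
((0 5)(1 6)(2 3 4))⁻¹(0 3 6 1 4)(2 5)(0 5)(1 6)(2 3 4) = (0 3)(1 6 2 5 4)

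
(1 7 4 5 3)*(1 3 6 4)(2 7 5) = (1 5 6 4 2 7)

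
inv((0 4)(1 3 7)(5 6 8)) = (0 4)(1 7 3)(5 8 6)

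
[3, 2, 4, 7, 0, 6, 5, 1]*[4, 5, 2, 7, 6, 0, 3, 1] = [7, 2, 6, 1, 4, 3, 0, 5]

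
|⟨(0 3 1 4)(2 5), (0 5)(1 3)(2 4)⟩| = 72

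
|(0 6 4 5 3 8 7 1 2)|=9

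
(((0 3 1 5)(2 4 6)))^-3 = (0 3 1 5)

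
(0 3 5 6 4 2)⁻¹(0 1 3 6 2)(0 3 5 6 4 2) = (0 3 1 5 4)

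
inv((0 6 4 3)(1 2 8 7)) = (0 3 4 6)(1 7 8 2)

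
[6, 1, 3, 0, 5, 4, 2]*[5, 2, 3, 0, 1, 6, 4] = [4, 2, 0, 5, 6, 1, 3]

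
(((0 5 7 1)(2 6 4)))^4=(2 6 4)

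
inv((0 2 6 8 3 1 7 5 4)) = (0 4 5 7 1 3 8 6 2)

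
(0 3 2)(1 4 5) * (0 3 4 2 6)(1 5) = (0 4 1 2 3 6)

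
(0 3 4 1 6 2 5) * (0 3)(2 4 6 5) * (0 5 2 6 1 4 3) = (0 5)(1 2 6 3)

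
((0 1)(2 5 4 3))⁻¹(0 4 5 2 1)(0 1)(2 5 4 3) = (0 1 3 4 5)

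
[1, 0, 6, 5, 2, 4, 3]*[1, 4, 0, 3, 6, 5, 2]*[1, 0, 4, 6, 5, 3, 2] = [5, 0, 4, 3, 1, 2, 6]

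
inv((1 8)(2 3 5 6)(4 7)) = (1 8)(2 6 5 3)(4 7)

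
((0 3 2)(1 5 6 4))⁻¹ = (0 2 3)(1 4 6 5)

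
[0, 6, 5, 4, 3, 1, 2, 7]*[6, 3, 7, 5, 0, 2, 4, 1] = [6, 4, 2, 0, 5, 3, 7, 1]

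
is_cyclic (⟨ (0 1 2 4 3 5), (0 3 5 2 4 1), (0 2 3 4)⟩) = no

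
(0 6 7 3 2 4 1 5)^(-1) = (0 5 1 4 2 3 7 6)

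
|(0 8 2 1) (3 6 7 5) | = 4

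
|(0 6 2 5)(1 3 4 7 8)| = 20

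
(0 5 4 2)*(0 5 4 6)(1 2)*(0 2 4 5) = (0 5 6 2)(1 4)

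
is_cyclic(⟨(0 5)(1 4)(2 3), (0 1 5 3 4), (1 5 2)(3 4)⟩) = no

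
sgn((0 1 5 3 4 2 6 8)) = -1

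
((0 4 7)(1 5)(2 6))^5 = (0 7 4)(1 5)(2 6)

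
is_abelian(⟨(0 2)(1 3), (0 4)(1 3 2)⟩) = no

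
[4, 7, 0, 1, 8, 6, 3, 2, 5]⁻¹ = [2, 3, 7, 6, 0, 8, 5, 1, 4]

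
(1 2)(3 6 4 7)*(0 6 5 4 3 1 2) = (0 6 3 5 4 7 1)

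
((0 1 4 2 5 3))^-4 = (0 4 5)(1 2 3)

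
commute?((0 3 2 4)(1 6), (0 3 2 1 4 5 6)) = no:(0 3 2 4)(1 6) * (0 3 2 1 4 5 6) = (0 2 5 6 4 3 1), (0 3 2 1 4 5 6) * (0 3 2 4)(1 6) = (0 2 6 3 4 5 1)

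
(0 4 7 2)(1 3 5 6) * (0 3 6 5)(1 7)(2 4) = (0 2 3)(1 6 7 4)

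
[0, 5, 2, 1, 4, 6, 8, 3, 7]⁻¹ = [0, 3, 2, 7, 4, 1, 5, 8, 6]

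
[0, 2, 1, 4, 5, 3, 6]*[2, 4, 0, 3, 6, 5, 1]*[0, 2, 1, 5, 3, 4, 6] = [1, 0, 3, 6, 4, 5, 2] 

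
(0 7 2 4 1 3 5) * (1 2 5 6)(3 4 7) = (0 3 6 1 4 2 7 5)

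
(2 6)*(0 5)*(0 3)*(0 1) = (0 5 3 1)(2 6)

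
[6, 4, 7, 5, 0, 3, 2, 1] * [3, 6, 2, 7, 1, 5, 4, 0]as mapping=[0→4, 1→1, 2→0, 3→5, 4→3, 5→7, 6→2, 7→6]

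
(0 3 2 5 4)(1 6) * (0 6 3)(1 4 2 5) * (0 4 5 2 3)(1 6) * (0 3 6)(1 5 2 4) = (0 1 3 4 5 6 2)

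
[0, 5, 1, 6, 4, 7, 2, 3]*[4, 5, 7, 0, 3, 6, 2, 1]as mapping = [0→4, 1→6, 2→5, 3→2, 4→3, 5→1, 6→7, 7→0]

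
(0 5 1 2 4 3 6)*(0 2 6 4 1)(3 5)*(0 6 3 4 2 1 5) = (0 4)(1 3 2 5 6)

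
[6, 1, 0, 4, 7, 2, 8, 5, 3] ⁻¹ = [2, 1, 5, 8, 3, 7, 0, 4, 6] 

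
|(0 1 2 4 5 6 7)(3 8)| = 14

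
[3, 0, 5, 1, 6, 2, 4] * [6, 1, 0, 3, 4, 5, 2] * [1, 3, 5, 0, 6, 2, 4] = [0, 4, 2, 3, 5, 1, 6]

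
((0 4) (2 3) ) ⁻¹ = (0 4) (2 3) 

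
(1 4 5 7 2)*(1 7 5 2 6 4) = (2 7 6 4)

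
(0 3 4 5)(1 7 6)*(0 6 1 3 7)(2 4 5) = (0 7 1)(2 4)(3 5 6)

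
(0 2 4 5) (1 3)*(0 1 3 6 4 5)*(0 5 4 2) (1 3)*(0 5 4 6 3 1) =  (0 5 1 3) (2 6) 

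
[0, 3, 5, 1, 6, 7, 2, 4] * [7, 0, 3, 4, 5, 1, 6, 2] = [7, 4, 1, 0, 6, 2, 3, 5]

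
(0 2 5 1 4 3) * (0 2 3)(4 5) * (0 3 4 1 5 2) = (0 4 3)(1 2)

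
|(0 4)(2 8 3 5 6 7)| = 6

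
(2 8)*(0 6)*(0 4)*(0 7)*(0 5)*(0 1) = (0 6 4 7 5 1)(2 8)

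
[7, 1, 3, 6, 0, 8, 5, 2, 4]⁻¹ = [4, 1, 7, 2, 8, 6, 3, 0, 5]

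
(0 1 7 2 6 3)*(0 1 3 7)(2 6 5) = (0 3 1)(2 5)(6 7)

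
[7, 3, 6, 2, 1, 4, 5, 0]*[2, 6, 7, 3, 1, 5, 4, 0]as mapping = [0→0, 1→3, 2→4, 3→7, 4→6, 5→1, 6→5, 7→2]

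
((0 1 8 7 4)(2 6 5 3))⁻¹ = (0 4 7 8 1)(2 3 5 6)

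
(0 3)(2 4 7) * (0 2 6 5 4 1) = (0 3 2 1)(4 7 6 5)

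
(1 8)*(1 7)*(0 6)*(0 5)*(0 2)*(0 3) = (0 6 5 2 3)(1 8 7)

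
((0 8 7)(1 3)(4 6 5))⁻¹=(0 7 8)(1 3)(4 5 6)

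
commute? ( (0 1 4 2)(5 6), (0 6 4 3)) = no: (0 1 4 2)(5 6)*(0 6 4 3) = (0 1 3)(2 6 5 4), (0 6 4 3)*(0 1 4 2)(5 6) = (0 5 6 2)(1 4 3)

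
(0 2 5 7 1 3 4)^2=(0 5 1 4 2 7 3)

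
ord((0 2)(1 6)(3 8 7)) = 6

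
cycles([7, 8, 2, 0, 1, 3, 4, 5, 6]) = (0 7 5 3)(1 8 6 4)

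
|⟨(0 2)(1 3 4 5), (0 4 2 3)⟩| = 720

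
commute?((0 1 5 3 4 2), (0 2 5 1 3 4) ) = no:(0 1 5 3 4 2)*(0 2 5 1 3 4) = (0 3) (4 5), (0 2 5 1 3 4)*(0 1 5 3 4 2) = (1 4) (2 3) 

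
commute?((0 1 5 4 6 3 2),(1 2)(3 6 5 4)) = no:(0 1 5 4 6 3 2) * (1 2)(3 6 5 4) = (0 2)(1 4 5 3),(1 2)(3 6 5 4) * (0 1 5 4 6 3 2) = (0 1)(2 5 6 4)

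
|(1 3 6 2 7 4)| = 6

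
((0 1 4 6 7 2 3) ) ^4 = (0 7 1 2 4 3 6) 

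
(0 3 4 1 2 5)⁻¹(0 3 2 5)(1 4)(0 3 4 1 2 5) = (0 3 4 5)(1 2)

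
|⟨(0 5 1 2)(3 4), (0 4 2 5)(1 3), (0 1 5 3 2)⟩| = 360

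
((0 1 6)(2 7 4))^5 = (0 6 1)(2 4 7)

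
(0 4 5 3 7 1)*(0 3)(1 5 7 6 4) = (0 1 3 6 4 7 5)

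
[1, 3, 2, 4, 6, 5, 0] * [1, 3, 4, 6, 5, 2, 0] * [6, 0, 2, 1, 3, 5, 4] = [1, 4, 3, 5, 6, 2, 0]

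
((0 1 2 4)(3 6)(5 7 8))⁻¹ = (0 4 2 1)(3 6)(5 8 7)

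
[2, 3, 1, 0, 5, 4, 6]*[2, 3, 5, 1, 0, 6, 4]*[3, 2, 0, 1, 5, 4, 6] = [4, 2, 1, 0, 6, 3, 5]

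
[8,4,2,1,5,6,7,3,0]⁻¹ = [8,3,2,7,1,4,5,6,0]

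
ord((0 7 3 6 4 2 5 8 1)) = 9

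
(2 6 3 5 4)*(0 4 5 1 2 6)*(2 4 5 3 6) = (0 5 3 1 4 2) 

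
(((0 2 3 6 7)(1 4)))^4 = (0 7 6 3 2)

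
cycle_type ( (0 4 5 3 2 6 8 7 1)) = 9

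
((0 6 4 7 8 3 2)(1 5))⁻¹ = (0 2 3 8 7 4 6)(1 5)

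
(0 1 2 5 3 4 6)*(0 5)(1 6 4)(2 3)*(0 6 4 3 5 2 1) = (0 4 3)(1 5)(2 6)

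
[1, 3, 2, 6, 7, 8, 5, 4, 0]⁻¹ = [8, 0, 2, 1, 7, 6, 3, 4, 5]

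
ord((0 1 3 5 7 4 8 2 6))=9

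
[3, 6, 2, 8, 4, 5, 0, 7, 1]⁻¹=[6, 8, 2, 0, 4, 5, 1, 7, 3]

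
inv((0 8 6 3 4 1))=(0 1 4 3 6 8)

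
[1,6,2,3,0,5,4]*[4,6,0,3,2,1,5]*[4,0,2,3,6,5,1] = [1,5,4,3,6,0,2]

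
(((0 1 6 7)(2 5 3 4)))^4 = ()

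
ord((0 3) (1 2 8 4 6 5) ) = 6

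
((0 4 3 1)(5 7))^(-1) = (0 1 3 4)(5 7)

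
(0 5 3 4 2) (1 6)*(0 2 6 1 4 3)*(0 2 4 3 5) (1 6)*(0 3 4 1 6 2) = (0 3 5) (1 2) (4 6) 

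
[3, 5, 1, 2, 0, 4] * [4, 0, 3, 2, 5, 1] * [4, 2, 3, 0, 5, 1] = [3, 2, 4, 0, 5, 1]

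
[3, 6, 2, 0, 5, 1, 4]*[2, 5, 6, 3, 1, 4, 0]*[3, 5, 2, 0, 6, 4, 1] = [0, 3, 1, 2, 6, 4, 5]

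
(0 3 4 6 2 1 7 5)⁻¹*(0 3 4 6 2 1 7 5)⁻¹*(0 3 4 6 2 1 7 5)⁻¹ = (0 1 4 5 2 3 7 6)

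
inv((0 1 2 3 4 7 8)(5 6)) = (0 8 7 4 3 2 1)(5 6)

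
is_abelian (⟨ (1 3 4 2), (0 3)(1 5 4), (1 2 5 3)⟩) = no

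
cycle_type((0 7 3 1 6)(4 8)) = 2.5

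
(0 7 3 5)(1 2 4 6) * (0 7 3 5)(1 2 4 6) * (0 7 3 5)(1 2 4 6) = (0 5 3 7)(1 6 4 2)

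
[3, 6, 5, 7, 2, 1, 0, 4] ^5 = [5, 4, 3, 1, 0, 7, 2, 6] 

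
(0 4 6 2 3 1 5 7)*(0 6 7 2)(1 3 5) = (0 4 7 6)(2 5)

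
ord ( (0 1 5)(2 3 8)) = 3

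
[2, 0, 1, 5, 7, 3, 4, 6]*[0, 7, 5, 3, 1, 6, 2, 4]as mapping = [0→5, 1→0, 2→7, 3→6, 4→4, 5→3, 6→1, 7→2]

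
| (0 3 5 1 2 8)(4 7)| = 6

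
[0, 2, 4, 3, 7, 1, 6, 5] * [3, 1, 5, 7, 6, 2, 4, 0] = [3, 5, 6, 7, 0, 1, 4, 2]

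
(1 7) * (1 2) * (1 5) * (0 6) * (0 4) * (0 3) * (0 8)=(0 6 4 3 8)(1 7 2 5)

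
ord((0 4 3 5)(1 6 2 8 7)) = 20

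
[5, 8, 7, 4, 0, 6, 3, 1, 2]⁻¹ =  [4, 7, 8, 6, 3, 0, 5, 2, 1]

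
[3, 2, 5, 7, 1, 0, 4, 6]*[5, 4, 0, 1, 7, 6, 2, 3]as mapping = [0→1, 1→0, 2→6, 3→3, 4→4, 5→5, 6→7, 7→2]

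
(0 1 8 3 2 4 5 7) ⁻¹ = (0 7 5 4 2 3 8 1) 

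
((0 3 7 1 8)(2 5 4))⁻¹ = (0 8 1 7 3)(2 4 5)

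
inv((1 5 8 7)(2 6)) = (1 7 8 5)(2 6)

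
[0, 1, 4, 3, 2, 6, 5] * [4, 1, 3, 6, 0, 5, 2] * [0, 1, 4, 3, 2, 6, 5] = [2, 1, 0, 5, 3, 4, 6]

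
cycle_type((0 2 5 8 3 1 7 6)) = 8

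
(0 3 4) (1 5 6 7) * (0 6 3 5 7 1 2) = (0 5 3 4 6 1 7 2) 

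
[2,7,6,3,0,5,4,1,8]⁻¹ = [4,7,0,3,6,5,2,1,8]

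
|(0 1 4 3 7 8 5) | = 7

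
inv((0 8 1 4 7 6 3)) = (0 3 6 7 4 1 8)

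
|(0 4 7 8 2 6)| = 6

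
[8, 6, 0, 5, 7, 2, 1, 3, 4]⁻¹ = [2, 6, 5, 7, 8, 3, 1, 4, 0]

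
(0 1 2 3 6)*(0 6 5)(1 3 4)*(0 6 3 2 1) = (0 2 4)(3 5 6)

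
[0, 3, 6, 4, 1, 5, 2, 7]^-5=[0, 3, 6, 4, 1, 5, 2, 7]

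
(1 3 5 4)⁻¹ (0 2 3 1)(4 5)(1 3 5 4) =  (0 2 5 3)(1 4)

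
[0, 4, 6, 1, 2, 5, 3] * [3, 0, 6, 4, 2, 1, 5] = [3, 2, 5, 0, 6, 1, 4]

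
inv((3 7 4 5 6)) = (3 6 5 4 7)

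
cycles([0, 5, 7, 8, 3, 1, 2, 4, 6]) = (1 5)(2 7 4 3 8 6)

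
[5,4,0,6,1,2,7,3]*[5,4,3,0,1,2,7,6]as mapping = [0→2,1→1,2→5,3→7,4→4,5→3,6→6,7→0]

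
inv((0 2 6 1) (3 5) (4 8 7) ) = (0 1 6 2) (3 5) (4 7 8) 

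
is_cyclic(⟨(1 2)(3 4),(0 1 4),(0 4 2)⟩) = no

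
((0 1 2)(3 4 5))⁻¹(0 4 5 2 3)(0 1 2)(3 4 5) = (0 4 1 5 3)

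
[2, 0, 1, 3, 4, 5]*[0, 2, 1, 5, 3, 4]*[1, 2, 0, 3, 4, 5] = [2, 1, 0, 5, 3, 4]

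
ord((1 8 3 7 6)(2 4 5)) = 15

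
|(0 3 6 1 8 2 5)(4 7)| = 14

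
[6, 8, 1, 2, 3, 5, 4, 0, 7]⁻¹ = [7, 2, 3, 4, 6, 5, 0, 8, 1]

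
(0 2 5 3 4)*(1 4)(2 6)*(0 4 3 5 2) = (0 6)(1 3)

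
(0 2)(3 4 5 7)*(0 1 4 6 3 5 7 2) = (1 4 7 5 2)(3 6)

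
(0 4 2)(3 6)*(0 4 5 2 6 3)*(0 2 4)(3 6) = (0 5 4 3 6 2)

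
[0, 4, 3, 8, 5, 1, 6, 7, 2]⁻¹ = [0, 5, 8, 2, 1, 4, 6, 7, 3]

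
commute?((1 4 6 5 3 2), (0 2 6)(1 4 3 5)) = no:(1 4 6 5 3 2)*(0 2 6)(1 4 3 5) = (0 2 4)(1 3 6), (0 2 6)(1 4 3 5)*(1 4 6 5 3 2) = (0 1 6)(2 5 4)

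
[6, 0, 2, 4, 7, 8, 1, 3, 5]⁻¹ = [1, 6, 2, 7, 3, 8, 0, 4, 5]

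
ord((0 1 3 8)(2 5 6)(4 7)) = 12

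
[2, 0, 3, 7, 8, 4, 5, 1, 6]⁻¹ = [1, 7, 0, 2, 5, 6, 8, 3, 4]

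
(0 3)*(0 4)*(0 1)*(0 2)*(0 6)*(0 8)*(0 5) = (0 3 4 1 2 6 8 5)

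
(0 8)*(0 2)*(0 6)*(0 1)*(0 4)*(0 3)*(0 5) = (0 8 2 6 1 4 3 5)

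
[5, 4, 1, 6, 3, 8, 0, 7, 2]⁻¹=[6, 2, 8, 4, 1, 0, 3, 7, 5]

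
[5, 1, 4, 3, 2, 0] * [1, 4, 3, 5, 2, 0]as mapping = [0→0, 1→4, 2→2, 3→5, 4→3, 5→1]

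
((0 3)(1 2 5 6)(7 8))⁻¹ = (0 3)(1 6 5 2)(7 8)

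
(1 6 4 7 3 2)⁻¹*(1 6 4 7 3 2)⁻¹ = (1 3 4)(2 7 6)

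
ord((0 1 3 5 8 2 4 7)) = 8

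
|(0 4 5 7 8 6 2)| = 7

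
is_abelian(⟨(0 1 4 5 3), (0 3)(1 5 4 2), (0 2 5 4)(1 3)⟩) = no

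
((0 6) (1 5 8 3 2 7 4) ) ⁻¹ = (0 6) (1 4 7 2 3 8 5) 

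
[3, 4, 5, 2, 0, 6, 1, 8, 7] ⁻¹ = [4, 6, 3, 0, 1, 2, 5, 8, 7] 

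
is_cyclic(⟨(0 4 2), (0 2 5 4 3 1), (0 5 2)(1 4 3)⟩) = no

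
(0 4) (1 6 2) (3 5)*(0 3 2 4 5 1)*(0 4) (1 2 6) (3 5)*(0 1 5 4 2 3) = (1 5 6) 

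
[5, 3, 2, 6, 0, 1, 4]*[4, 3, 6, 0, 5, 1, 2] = [1, 0, 6, 2, 4, 3, 5]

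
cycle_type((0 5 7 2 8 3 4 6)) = 8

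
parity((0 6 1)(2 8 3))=even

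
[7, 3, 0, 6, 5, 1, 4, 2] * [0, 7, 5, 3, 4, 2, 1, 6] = [6, 3, 0, 1, 2, 7, 4, 5]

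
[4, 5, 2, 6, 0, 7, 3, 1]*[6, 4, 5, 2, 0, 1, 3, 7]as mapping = [0→0, 1→1, 2→5, 3→3, 4→6, 5→7, 6→2, 7→4]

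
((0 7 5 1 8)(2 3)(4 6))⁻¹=(0 8 1 5 7)(2 3)(4 6)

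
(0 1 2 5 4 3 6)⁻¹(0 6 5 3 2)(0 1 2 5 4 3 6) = (0 4 6 5 1)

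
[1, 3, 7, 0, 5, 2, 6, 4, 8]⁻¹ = [3, 0, 5, 1, 7, 4, 6, 2, 8]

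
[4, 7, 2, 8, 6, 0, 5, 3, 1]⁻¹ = [5, 8, 2, 7, 0, 6, 4, 1, 3]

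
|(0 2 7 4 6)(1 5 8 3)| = 20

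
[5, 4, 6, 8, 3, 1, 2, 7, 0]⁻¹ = [8, 5, 6, 4, 1, 0, 2, 7, 3]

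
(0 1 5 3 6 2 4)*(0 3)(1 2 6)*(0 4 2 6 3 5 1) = (0 6 3)(4 5)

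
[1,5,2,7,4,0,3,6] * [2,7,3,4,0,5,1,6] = [7,5,3,6,0,2,4,1]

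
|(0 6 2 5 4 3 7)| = 7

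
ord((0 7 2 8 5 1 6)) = 7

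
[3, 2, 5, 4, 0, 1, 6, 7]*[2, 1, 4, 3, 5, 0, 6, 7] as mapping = [0→3, 1→4, 2→0, 3→5, 4→2, 5→1, 6→6, 7→7] 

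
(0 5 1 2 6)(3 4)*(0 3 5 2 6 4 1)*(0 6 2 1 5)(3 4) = (0 1 2 3 5 6 4)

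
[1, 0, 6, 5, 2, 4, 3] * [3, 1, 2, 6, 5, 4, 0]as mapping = [0→1, 1→3, 2→0, 3→4, 4→2, 5→5, 6→6]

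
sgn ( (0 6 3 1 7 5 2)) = 1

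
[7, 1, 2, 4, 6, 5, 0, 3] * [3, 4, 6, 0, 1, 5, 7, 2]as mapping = [0→2, 1→4, 2→6, 3→1, 4→7, 5→5, 6→3, 7→0]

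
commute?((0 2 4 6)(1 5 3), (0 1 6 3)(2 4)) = no:(0 2 4 6)(1 5 3) * (0 1 6 3)(2 4) = (0 4 3 6 1 5), (0 1 6 3)(2 4) * (0 2 4 6)(1 5 3) = (0 5 3 2 6 1)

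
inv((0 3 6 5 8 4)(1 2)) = (0 4 8 5 6 3)(1 2)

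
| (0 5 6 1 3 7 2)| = 7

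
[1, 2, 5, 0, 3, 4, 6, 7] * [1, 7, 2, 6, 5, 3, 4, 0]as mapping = [0→7, 1→2, 2→3, 3→1, 4→6, 5→5, 6→4, 7→0]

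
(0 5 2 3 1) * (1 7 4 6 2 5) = (0 1)(2 3 7 4 6)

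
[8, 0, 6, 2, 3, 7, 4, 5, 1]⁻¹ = [1, 8, 3, 4, 6, 7, 2, 5, 0]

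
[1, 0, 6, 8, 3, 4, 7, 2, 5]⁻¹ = [1, 0, 7, 4, 5, 8, 2, 6, 3]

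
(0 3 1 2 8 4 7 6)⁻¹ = (0 6 7 4 8 2 1 3)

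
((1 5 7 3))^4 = ()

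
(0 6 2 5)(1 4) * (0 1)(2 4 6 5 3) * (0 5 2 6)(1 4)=(0 2 3 6 1)(4 5)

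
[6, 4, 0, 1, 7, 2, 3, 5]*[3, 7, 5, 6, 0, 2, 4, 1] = [4, 0, 3, 7, 1, 5, 6, 2]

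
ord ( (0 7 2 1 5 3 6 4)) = 8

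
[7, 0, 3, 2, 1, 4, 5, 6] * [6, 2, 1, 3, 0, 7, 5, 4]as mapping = [0→4, 1→6, 2→3, 3→1, 4→2, 5→0, 6→7, 7→5]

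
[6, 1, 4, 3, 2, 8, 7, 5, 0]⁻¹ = [8, 1, 4, 3, 2, 7, 0, 6, 5]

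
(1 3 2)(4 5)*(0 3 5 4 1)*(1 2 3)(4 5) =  (0 1 4 5 2)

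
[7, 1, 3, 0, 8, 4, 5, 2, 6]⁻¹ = [3, 1, 7, 2, 5, 6, 8, 0, 4]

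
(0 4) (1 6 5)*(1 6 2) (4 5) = (0 5 6 4) (1 2) 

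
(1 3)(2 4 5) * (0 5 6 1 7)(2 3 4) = (0 5 3 7)(1 4 6)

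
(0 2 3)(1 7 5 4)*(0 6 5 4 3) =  (0 2)(1 7 4)(3 6 5)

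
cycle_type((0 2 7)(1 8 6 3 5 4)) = 3.6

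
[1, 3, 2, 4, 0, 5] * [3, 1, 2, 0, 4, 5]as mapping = [0→1, 1→0, 2→2, 3→4, 4→3, 5→5]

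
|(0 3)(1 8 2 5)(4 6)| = 4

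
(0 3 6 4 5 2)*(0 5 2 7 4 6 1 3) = (1 3)(2 5 7 4)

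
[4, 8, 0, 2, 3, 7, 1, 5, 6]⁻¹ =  [2, 6, 3, 4, 0, 7, 8, 5, 1]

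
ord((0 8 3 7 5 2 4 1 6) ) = 9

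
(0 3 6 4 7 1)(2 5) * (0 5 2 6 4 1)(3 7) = (0 7)(1 5 6)(3 4)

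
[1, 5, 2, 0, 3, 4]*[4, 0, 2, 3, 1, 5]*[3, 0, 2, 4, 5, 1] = [3, 1, 2, 5, 4, 0]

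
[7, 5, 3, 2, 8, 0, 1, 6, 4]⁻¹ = [5, 6, 3, 2, 8, 1, 7, 0, 4]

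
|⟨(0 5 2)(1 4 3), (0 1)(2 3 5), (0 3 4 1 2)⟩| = 720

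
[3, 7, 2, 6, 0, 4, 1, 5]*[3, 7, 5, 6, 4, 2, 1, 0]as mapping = [0→6, 1→0, 2→5, 3→1, 4→3, 5→4, 6→7, 7→2]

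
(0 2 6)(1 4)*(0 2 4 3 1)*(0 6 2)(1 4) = (0 1 3 4 6)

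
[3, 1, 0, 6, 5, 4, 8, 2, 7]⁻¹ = [2, 1, 7, 0, 5, 4, 3, 8, 6]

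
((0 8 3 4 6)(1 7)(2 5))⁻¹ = (0 6 4 3 8)(1 7)(2 5)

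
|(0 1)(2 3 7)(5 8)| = 6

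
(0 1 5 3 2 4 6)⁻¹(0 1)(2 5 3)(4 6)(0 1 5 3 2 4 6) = (0 6)(1 5)(2 4 3)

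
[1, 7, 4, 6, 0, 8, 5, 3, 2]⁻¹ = [4, 0, 8, 7, 2, 6, 3, 1, 5]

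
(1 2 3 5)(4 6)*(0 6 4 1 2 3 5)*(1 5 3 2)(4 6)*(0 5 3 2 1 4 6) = (0 6 3 5 4)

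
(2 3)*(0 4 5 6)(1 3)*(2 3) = (0 4 5 6)(1 2)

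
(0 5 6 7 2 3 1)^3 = (0 7 1 6 3 5 2)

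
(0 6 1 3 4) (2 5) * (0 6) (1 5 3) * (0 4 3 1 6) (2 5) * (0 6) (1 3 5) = (0 4 6 2 3 5 1) 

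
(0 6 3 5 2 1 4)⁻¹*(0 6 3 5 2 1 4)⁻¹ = (0 1 5 6 4 2 3)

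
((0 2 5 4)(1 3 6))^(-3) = (0 2 5 4)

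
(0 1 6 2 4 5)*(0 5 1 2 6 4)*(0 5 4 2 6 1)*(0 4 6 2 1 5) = (0 2)(5 6)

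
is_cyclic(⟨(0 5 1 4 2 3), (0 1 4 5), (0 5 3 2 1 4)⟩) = no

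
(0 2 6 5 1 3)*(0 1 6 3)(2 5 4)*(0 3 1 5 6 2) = (0 6 4)(1 3 5 2)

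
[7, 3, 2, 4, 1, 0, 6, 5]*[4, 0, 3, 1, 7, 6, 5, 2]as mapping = [0→2, 1→1, 2→3, 3→7, 4→0, 5→4, 6→5, 7→6]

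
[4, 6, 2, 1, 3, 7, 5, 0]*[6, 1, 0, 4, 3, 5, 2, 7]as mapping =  [0→3, 1→2, 2→0, 3→1, 4→4, 5→7, 6→5, 7→6]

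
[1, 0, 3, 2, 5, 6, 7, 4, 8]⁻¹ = [1, 0, 3, 2, 7, 4, 5, 6, 8]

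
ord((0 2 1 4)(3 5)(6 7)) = 4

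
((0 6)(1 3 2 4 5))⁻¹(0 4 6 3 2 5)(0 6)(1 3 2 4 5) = (0 2 4 1 6 5)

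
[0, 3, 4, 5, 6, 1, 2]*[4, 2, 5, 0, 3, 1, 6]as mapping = [0→4, 1→0, 2→3, 3→1, 4→6, 5→2, 6→5]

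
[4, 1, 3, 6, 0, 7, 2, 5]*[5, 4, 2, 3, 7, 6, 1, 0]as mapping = [0→7, 1→4, 2→3, 3→1, 4→5, 5→0, 6→2, 7→6]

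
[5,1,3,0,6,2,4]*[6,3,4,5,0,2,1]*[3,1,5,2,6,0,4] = [5,2,0,4,1,6,3]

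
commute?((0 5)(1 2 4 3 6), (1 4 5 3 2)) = no:(0 5)(1 2 4 3 6)*(1 4 5 3 2) = (0 3 6 4 2 5), (1 4 5 3 2)*(0 5)(1 2 4 3 6) = (0 5 6 1 3 4)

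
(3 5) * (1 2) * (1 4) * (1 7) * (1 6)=(1 2 4 7 6)(3 5)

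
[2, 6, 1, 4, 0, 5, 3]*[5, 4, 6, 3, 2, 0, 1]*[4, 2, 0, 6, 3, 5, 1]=[1, 2, 3, 0, 5, 4, 6]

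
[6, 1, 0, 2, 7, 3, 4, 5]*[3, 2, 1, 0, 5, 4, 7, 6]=[7, 2, 3, 1, 6, 0, 5, 4]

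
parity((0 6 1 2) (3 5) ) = even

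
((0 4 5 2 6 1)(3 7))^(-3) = (0 2)(1 5)(3 7)(4 6)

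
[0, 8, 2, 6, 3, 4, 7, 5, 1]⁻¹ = [0, 8, 2, 4, 5, 7, 3, 6, 1]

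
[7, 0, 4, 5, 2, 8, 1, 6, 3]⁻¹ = [1, 6, 4, 8, 2, 3, 7, 0, 5]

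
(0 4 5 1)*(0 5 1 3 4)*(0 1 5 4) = (0 1 4 5 3)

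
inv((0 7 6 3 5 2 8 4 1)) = (0 1 4 8 2 5 3 6 7)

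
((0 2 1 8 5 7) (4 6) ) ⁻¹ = (0 7 5 8 1 2) (4 6) 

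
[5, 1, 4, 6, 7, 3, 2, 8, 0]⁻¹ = [8, 1, 6, 5, 2, 0, 3, 4, 7]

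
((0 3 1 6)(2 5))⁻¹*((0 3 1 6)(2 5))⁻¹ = (0 1)(3 6)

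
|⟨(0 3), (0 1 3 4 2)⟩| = 120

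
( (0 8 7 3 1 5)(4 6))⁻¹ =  (0 5 1 3 7 8)(4 6)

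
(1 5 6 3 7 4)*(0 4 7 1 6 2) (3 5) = (0 4 6 5 2) (1 3) 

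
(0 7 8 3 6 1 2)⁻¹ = (0 2 1 6 3 8 7)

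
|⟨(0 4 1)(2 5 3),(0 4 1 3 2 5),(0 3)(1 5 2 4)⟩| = 720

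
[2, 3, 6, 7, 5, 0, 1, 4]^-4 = [3, 5, 7, 0, 6, 1, 4, 2]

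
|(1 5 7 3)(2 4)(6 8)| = 4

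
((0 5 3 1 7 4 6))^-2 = (0 4 1 5 6 7 3)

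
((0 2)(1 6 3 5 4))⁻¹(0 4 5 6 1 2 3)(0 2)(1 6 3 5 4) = (0 5 2 1 4 3 6)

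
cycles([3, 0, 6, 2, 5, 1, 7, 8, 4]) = (0 3 2 6 7 8 4 5 1)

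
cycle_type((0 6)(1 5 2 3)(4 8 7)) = 2.3.4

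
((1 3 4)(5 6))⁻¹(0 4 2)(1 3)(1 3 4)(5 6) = (0 1 2)(3 4)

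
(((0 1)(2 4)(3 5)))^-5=(0 1)(2 4)(3 5)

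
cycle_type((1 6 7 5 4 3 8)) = 7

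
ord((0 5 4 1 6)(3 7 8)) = 15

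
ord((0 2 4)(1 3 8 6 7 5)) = 6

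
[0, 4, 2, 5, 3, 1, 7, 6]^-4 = [0, 1, 2, 3, 4, 5, 6, 7]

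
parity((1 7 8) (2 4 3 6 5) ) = even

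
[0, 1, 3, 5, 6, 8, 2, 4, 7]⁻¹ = [0, 1, 6, 2, 7, 3, 4, 8, 5]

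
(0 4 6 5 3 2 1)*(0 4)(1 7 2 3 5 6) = (1 4)(2 7)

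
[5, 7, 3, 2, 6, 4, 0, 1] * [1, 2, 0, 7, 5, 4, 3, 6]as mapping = [0→4, 1→6, 2→7, 3→0, 4→3, 5→5, 6→1, 7→2]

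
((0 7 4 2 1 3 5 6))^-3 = (0 3 4 6 1 7 5 2)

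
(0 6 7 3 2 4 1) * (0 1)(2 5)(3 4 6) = (0 3 5 2 6 7 4)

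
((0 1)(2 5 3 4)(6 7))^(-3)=(0 1)(2 5 3 4)(6 7)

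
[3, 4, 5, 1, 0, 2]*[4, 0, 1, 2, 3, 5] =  [2, 3, 5, 0, 4, 1]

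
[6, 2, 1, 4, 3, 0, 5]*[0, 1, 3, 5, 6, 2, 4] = [4, 3, 1, 6, 5, 0, 2]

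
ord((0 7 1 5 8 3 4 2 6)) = 9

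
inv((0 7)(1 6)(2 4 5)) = (0 7)(1 6)(2 5 4)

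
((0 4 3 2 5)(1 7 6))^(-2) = (0 2 4 5 3)(1 7 6)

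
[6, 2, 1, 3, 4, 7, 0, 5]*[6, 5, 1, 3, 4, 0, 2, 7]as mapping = [0→2, 1→1, 2→5, 3→3, 4→4, 5→7, 6→6, 7→0]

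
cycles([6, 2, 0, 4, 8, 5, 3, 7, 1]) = (0 6 3 4 8 1 2) 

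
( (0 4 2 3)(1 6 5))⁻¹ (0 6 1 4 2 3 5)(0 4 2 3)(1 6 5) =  (0 1 4 5 6 2 3)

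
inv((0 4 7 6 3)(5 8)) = (0 3 6 7 4)(5 8)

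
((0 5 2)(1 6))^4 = (0 5 2)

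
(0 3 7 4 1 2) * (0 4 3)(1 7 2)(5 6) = (2 4 7 3)(5 6)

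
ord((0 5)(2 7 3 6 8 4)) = 6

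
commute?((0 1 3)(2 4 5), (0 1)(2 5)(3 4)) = no:(0 1 3)(2 4 5)*(0 1)(2 5)(3 4) = (1 4 2 3), (0 1)(2 5)(3 4)*(0 1 3)(2 4 5) = (0 3 5 4)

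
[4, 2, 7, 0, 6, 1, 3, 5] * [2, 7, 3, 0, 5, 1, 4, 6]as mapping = [0→5, 1→3, 2→6, 3→2, 4→4, 5→7, 6→0, 7→1]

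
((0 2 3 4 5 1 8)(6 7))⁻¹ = (0 8 1 5 4 3 2)(6 7)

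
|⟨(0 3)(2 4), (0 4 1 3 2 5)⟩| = 24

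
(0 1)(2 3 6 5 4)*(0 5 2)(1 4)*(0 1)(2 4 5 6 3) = (0 5)(1 6 4)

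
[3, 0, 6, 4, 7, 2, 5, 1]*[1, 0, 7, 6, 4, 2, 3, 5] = [6, 1, 3, 4, 5, 7, 2, 0]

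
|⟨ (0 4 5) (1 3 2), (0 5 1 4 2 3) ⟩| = 120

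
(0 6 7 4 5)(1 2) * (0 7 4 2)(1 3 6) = (0 1)(2 3 6 4 5 7)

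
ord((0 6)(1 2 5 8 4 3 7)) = 14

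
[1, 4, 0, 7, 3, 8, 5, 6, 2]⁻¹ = [2, 0, 8, 4, 1, 6, 7, 3, 5]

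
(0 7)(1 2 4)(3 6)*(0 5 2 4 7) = (1 4)(2 7 5)(3 6)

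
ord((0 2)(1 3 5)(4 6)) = 6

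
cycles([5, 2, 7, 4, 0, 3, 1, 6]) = (0 5 3 4)(1 2 7 6)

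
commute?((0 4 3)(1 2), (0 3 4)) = yes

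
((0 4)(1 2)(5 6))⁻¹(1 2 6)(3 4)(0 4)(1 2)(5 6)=(0 3)(1 5 2)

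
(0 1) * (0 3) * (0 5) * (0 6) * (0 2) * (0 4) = (0 1 3 5 6 2 4)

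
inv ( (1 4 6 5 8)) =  (1 8 5 6 4)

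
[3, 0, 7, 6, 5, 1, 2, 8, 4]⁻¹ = [1, 5, 6, 0, 8, 4, 3, 2, 7]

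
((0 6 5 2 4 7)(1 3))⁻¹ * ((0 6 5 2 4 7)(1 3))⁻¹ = (0 4 5)(2 6 7)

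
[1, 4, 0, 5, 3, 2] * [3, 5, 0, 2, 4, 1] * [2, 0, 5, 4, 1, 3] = [3, 1, 4, 0, 5, 2]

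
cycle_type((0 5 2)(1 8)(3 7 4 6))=2.3.4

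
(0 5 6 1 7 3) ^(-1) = (0 3 7 1 6 5) 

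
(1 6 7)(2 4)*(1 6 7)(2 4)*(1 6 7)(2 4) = (2 4)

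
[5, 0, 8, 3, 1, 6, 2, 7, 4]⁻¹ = [1, 4, 6, 3, 8, 0, 5, 7, 2]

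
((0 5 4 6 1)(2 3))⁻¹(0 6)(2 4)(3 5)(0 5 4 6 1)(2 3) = (1 5)(2 4)(3 6)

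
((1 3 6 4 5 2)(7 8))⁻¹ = (1 2 5 4 6 3)(7 8)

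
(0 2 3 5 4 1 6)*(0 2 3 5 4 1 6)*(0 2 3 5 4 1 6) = (0 5 6 3 1 2 4) 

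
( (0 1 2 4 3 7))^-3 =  (0 4)(1 3)(2 7)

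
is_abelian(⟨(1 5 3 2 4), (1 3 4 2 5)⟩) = no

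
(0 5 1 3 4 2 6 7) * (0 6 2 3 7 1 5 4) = (0 4 3)(1 7 6)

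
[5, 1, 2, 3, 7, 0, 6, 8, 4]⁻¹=[5, 1, 2, 3, 8, 0, 6, 4, 7]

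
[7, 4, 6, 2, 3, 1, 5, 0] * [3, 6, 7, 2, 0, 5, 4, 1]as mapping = [0→1, 1→0, 2→4, 3→7, 4→2, 5→6, 6→5, 7→3]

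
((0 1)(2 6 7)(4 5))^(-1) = (0 1)(2 7 6)(4 5)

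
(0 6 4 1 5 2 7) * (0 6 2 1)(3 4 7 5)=(0 2 5 1 3 4)(6 7)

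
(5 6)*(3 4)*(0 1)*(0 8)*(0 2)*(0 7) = (0 1 8 2 7)(3 4)(5 6)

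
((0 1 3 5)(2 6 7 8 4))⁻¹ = (0 5 3 1)(2 4 8 7 6)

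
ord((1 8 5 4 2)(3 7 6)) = 15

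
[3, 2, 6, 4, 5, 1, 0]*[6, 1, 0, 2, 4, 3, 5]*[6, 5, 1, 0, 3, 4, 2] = [1, 6, 4, 3, 0, 5, 2]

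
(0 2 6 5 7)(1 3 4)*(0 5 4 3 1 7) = (0 2 6 4 7 5)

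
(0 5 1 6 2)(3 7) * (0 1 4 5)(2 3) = (1 6 3 7 2)(4 5)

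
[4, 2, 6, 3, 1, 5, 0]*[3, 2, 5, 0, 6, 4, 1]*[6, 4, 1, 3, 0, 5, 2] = [2, 5, 4, 6, 1, 0, 3]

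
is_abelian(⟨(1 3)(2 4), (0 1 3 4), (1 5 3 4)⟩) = no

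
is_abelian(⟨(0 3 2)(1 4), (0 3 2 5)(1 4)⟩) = no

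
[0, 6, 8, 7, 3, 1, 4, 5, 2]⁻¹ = [0, 5, 8, 4, 6, 7, 1, 3, 2]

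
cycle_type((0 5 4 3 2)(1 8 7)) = 3.5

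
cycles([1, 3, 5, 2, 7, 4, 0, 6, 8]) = (0 1 3 2 5 4 7 6) 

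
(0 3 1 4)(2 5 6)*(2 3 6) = (0 6 3 1 4)(2 5)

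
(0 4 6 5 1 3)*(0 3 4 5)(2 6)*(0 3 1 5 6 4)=(0 6 3 1)(2 4)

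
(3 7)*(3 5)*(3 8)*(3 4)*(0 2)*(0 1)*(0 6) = (0 2 1 6)(3 7 5 8 4)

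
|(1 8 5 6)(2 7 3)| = 12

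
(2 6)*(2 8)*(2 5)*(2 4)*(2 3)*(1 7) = (1 7)(2 6 8 5 4 3)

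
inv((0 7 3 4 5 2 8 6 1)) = (0 1 6 8 2 5 4 3 7)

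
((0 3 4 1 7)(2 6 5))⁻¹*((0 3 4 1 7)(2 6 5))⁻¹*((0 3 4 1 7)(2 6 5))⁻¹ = (0 4 7 3 1)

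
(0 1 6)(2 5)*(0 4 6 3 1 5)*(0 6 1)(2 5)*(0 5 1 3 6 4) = (0 2 4 3 5 1 6)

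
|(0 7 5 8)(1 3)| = 4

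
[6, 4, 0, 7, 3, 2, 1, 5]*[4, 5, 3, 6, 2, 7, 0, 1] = [0, 2, 4, 1, 6, 3, 5, 7]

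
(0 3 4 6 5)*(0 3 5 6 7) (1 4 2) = (0 5 3 2 1 4 7) 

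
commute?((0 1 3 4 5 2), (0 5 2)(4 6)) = no:(0 1 3 4 5 2) * (0 5 2)(4 6) = (0 1 3 6 4 2 5), (0 5 2)(4 6) * (0 1 3 4 5 2) = (0 2 1 3 4 6 5)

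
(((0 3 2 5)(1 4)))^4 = ()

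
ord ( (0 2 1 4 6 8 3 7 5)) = 9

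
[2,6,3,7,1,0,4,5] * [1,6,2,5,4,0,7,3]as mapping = [0→2,1→7,2→5,3→3,4→6,5→1,6→4,7→0]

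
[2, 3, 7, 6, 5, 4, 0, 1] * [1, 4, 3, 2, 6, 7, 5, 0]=[3, 2, 0, 5, 7, 6, 1, 4]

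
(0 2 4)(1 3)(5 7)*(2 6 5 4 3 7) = (0 6 5 2 3 1 7 4)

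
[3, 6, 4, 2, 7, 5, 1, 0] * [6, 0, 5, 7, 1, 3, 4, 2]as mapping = [0→7, 1→4, 2→1, 3→5, 4→2, 5→3, 6→0, 7→6]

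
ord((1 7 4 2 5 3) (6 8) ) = 6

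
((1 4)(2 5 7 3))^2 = (2 7)(3 5)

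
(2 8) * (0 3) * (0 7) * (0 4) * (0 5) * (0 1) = (0 3 7 4 5 1)(2 8)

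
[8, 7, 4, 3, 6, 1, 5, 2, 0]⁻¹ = [8, 5, 7, 3, 2, 6, 4, 1, 0]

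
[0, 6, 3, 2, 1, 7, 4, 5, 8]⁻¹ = [0, 4, 3, 2, 6, 7, 1, 5, 8]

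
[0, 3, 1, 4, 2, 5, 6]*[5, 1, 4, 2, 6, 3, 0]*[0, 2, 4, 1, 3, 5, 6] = [5, 4, 2, 6, 3, 1, 0]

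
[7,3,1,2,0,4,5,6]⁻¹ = [4,2,3,1,5,6,7,0]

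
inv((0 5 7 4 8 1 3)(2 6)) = (0 3 1 8 4 7 5)(2 6)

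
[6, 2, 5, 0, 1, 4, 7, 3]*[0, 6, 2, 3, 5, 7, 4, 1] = [4, 2, 7, 0, 6, 5, 1, 3]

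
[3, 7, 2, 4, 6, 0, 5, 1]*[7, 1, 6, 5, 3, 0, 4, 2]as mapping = [0→5, 1→2, 2→6, 3→3, 4→4, 5→7, 6→0, 7→1]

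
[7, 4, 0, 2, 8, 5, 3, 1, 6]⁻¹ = [2, 7, 3, 6, 1, 5, 8, 0, 4]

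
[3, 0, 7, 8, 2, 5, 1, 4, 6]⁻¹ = [1, 6, 4, 0, 7, 5, 8, 2, 3]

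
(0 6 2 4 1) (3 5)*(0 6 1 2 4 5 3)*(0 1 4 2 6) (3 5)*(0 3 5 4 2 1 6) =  (0 2 5 6 1 3 4) 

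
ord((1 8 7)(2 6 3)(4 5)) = 6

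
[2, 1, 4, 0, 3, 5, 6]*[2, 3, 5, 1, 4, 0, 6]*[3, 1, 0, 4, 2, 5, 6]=[5, 4, 2, 0, 1, 3, 6] 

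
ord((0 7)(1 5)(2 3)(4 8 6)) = 6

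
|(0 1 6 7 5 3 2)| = 7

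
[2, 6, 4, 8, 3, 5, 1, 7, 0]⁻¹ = [8, 6, 0, 4, 2, 5, 1, 7, 3]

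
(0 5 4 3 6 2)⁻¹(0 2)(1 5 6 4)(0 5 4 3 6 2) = (0 5)(1 4 2 3)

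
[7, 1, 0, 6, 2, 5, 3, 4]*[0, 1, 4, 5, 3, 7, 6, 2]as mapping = [0→2, 1→1, 2→0, 3→6, 4→4, 5→7, 6→5, 7→3]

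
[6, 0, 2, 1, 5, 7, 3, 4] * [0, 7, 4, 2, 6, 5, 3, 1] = [3, 0, 4, 7, 5, 1, 2, 6]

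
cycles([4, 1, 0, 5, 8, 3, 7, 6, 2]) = (0 4 8 2)(3 5)(6 7)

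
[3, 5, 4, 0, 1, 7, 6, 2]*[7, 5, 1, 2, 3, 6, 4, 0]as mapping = [0→2, 1→6, 2→3, 3→7, 4→5, 5→0, 6→4, 7→1]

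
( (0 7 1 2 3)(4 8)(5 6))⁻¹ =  (0 3 2 1 7)(4 8)(5 6)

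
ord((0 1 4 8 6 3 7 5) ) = 8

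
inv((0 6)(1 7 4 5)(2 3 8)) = (0 6)(1 5 4 7)(2 8 3)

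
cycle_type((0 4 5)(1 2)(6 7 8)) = 2.3^2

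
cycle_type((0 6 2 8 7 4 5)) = 7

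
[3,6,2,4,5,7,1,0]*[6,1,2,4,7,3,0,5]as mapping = [0→4,1→0,2→2,3→7,4→3,5→5,6→1,7→6]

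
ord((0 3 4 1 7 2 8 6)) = 8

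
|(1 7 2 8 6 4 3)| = 7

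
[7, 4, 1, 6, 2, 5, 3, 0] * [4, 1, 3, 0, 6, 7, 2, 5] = [5, 6, 1, 2, 3, 7, 0, 4]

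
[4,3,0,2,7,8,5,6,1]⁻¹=[2,8,3,1,0,6,7,4,5]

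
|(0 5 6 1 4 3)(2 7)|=6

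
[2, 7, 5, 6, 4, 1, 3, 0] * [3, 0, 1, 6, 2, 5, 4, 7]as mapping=[0→1, 1→7, 2→5, 3→4, 4→2, 5→0, 6→6, 7→3]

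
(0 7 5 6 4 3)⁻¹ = (0 3 4 6 5 7)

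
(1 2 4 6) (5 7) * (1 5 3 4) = (1 2) (3 4 6 5 7) 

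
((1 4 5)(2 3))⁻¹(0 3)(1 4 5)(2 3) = (0 2)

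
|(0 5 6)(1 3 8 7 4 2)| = 6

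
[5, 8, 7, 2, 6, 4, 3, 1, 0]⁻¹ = [8, 7, 3, 6, 5, 0, 4, 2, 1]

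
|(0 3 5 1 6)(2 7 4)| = 15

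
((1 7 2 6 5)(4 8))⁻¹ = (1 5 6 2 7)(4 8)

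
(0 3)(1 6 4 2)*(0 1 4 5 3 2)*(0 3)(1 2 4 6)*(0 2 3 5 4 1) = (0 1)(2 6 4 5)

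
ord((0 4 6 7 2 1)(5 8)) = 6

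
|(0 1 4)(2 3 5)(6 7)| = 6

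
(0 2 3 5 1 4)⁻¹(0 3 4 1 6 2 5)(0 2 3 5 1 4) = (0 4 6 3 1 2 5)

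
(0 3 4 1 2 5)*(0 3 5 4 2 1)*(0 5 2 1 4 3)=(0 2 3 1 4 5)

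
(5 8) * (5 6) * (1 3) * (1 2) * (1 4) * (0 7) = (0 7)(1 3 2 4)(5 8 6)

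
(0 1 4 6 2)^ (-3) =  (0 4 2 1 6)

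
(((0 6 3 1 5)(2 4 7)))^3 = (0 1 6 5 3)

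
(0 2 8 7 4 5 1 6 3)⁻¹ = (0 3 6 1 5 4 7 8 2)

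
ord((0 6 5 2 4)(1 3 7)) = 15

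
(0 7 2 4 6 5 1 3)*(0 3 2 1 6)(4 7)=(0 4)(1 2 7)(5 6)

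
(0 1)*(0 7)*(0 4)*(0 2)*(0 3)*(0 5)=(0 1 7 4 2 3 5)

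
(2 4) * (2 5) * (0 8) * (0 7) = (0 8 7)(2 4 5)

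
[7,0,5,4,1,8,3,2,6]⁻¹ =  [1,4,7,6,3,2,8,0,5]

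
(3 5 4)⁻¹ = (3 4 5)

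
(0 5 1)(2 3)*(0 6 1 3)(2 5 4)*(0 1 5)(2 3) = (0 4 3)(1 6 5 2)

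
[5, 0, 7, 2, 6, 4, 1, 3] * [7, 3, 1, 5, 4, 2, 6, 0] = [2, 7, 0, 1, 6, 4, 3, 5]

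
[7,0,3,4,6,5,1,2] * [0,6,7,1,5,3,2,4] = [4,0,1,5,2,3,6,7]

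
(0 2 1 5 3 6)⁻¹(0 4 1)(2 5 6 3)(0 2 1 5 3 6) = (0 6 1 3)(2 4 5)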